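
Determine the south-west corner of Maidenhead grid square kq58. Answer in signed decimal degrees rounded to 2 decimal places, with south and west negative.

78.00, 30.00

Field K=10, Q=16: +10·20° lon, +16·10° lat → SW at lon 20°, lat 70°.
Square 5, 8: +5·2° lon, +8·1° lat → SW at lon 30°, lat 78°.
latitude 78.00, longitude 30.00.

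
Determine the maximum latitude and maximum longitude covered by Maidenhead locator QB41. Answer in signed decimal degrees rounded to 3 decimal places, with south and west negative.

Field Q=16, B=1: +16·20° lon, +1·10° lat → SW at lon 140°, lat -80°.
Square 4, 1: +4·2° lon, +1·1° lat → SW at lon 148°, lat -79°.
Cell spans 2° lon × 1° lat. NE corner is SW corner plus one full cell.
latitude -78.000, longitude 150.000.

-78.000, 150.000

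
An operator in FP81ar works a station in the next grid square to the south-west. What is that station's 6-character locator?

FP71xq

Longitude subsquare a = 0; −1 → -1, wraps to 23 = x, carry into square.
Longitude square 8; −1 → 7.
Latitude subsquare r = 17; −1 → 16 = q.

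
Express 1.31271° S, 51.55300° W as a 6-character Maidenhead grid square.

GI48fq

Shift to the Maidenhead origin (180°W, 90°S): lon 128.4470, lat 88.6873.
Field (20°×10°, letters A–R): lon ⌊128.4470/20⌋ = 6 → G; lat ⌊88.6873/10⌋ = 8 → I.
Square (2°×1°, digits 0–9): lon ⌊8.4470/2⌋ = 4; lat ⌊8.6873/1⌋ = 8.
Subsquare (5′×2.5′, letters a–x): lon ⌊0.4470/0.0833333⌋ = 5 → f; lat ⌊0.6873/0.0416667⌋ = 16 → q.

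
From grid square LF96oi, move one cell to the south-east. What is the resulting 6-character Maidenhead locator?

LF96ph

Longitude subsquare o = 14; +1 → 15 = p.
Latitude subsquare i = 8; −1 → 7 = h.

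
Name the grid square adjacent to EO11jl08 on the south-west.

EO11il97

Longitude extended square 0; −1 → -1, wraps to 9, carry into subsquare.
Longitude subsquare j = 9; −1 → 8 = i.
Latitude extended square 8; −1 → 7.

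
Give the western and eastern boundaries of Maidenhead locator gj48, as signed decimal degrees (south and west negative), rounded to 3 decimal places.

-52.000, -50.000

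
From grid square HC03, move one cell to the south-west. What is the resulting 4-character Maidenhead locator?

GC92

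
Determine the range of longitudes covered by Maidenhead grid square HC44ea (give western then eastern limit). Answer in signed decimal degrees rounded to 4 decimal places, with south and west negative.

-31.6667, -31.5833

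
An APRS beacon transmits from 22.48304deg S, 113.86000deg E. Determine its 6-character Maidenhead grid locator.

OG67wm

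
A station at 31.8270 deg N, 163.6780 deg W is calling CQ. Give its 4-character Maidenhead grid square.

Shift to the Maidenhead origin (180°W, 90°S): lon 16.32, lat 121.83.
Field: 16.32/20 → 0 → A, 121.83/10 → 12 → M; chars AM.
Square: 16.32/2 → 8, 1.83/1 → 1; chars 81.

AM81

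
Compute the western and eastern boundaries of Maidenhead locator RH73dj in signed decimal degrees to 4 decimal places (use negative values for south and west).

174.2500, 174.3333

Field R=17, H=7: +17·20° lon, +7·10° lat → SW at lon 160°, lat -20°.
Square 7, 3: +7·2° lon, +3·1° lat → SW at lon 174°, lat -17°.
Subsquare d=3, j=9: +3·0.0833333° lon, +9·0.0416667° lat → SW at lon 174.25°, lat -16.625°.
Cell spans 0.0833333° lon × 0.0416667° lat.
west 174.2500, east 174.3333.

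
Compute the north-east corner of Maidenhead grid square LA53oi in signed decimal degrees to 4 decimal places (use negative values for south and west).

-86.6250, 51.2500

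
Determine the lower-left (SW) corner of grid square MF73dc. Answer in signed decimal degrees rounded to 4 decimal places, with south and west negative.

-36.9167, 74.2500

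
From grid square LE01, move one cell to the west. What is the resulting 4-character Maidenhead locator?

KE91

Longitude square 0; −1 → -1, wraps to 9, carry into field.
Longitude field L = 11; −1 → 10 = K.
The latitude characters are unchanged.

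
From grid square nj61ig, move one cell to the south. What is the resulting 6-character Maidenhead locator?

NJ61if

Latitude subsquare g = 6; −1 → 5 = f.
The longitude characters are unchanged.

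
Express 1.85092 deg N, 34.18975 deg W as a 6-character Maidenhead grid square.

HJ21vu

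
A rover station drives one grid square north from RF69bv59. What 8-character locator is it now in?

RF69bw50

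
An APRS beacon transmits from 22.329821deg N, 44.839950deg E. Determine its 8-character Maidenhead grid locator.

LL22kh09

Shift to the Maidenhead origin (180°W, 90°S): lon 224.83995, lat 112.32982.
Field: lon ⌊224.83995/20⌋ = 11 → L; lat ⌊112.32982/10⌋ = 11 → L.
Square: lon ⌊4.83995/2⌋ = 2; lat ⌊2.32982/1⌋ = 2.
Subsquare: lon ⌊0.83995/0.0833333⌋ = 10 → k; lat ⌊0.32982/0.0416667⌋ = 7 → h.
Extended square: lon ⌊0.00662/0.00833333⌋ = 0; lat ⌊0.03815/0.00416667⌋ = 9.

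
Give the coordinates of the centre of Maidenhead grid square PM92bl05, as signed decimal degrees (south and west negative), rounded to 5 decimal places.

Field P=15, M=12: +15·20° lon, +12·10° lat → SW at lon 120°, lat 30°.
Square 9, 2: +9·2° lon, +2·1° lat → SW at lon 138°, lat 32°.
Subsquare b=1, l=11: +1·0.0833333° lon, +11·0.0416667° lat → SW at lon 138.083°, lat 32.4583°.
Extended square 0, 5: +0·0.00833333° lon, +5·0.00416667° lat → SW at lon 138.083°, lat 32.4792°.
Cell spans 0.00833333° lon × 0.00416667° lat. Centre is SW corner plus half of each.
latitude 32.48125, longitude 138.08750.

32.48125, 138.08750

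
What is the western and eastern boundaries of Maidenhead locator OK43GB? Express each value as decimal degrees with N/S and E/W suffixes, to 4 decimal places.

108.5000° E, 108.5833° E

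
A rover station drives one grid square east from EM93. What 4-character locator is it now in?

FM03

Longitude square 9; +1 → 10, wraps to 0, carry into field.
Longitude field E = 4; +1 → 5 = F.
The latitude characters are unchanged.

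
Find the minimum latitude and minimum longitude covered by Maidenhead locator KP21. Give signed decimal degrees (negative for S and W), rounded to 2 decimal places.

Field K=10, P=15: +10·20° lon, +15·10° lat → SW at lon 20°, lat 60°.
Square 2, 1: +2·2° lon, +1·1° lat → SW at lon 24°, lat 61°.
latitude 61.00, longitude 24.00.

61.00, 24.00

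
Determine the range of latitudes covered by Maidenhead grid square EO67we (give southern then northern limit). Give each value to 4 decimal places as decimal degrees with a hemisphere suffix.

57.1667° N, 57.2083° N

Field E=4, O=14: +4·20° lon, +14·10° lat → SW at lon -100°, lat 50°.
Square 6, 7: +6·2° lon, +7·1° lat → SW at lon -88°, lat 57°.
Subsquare w=22, e=4: +22·0.0833333° lon, +4·0.0416667° lat → SW at lon -86.1667°, lat 57.1667°.
Cell spans 0.0833333° lon × 0.0416667° lat.
south 57.1667° N, north 57.2083° N.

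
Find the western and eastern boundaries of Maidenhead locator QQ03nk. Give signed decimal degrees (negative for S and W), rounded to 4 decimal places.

141.0833, 141.1667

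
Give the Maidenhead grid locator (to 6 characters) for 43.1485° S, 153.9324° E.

QE66xu

Shift to the Maidenhead origin (180°W, 90°S): lon 333.9324, lat 46.8515.
Field: 333.9324/20 → 16 → Q, 46.8515/10 → 4 → E; chars QE.
Square: 13.9324/2 → 6, 6.8515/1 → 6; chars 66.
Subsquare: 1.9324/0.0833333 → 23 → x, 0.8515/0.0416667 → 20 → u; chars xu.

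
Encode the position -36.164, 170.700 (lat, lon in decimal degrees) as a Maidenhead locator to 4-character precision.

RF53

Offset from 180°W / 90°S: lon 350.70°, lat 53.84°.
Field: 350.70/20 → 17 → R, 53.84/10 → 5 → F; chars RF.
Square: 10.70/2 → 5, 3.84/1 → 3; chars 53.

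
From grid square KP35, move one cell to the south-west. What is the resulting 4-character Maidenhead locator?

Longitude square 3; −1 → 2.
Latitude square 5; −1 → 4.

KP24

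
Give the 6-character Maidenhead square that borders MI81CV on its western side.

MI81bv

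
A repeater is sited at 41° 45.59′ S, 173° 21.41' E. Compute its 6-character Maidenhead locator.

Offset from 180°W / 90°S: lon 353.3568°, lat 48.2402°.
Field: lon ⌊353.3568/20⌋ = 17 → R; lat ⌊48.2402/10⌋ = 4 → E.
Square: lon ⌊13.3568/2⌋ = 6; lat ⌊8.2402/1⌋ = 8.
Subsquare: lon ⌊1.3568/0.0833333⌋ = 16 → q; lat ⌊0.2402/0.0416667⌋ = 5 → f.

RE68qf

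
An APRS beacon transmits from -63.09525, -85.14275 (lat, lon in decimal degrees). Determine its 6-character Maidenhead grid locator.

Offset from 180°W / 90°S: lon 94.8572°, lat 26.9047°.
Field (20°×10°, letters A–R): lon ⌊94.8572/20⌋ = 4 → E; lat ⌊26.9047/10⌋ = 2 → C.
Square (2°×1°, digits 0–9): lon ⌊14.8572/2⌋ = 7; lat ⌊6.9047/1⌋ = 6.
Subsquare (5′×2.5′, letters a–x): lon ⌊0.8572/0.0833333⌋ = 10 → k; lat ⌊0.9047/0.0416667⌋ = 21 → v.

EC76kv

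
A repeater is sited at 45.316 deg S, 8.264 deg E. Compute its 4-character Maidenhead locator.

JE44

Offset from 180°W / 90°S: lon 188.26°, lat 44.68°.
Field (20°×10°, letters A–R): 188.26/20 → 9 → J, 44.68/10 → 4 → E; chars JE.
Square (2°×1°, digits 0–9): 8.26/2 → 4, 4.68/1 → 4; chars 44.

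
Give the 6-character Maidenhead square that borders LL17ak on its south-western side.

LL07xj

Longitude subsquare a = 0; −1 → -1, wraps to 23 = x, carry into square.
Longitude square 1; −1 → 0.
Latitude subsquare k = 10; −1 → 9 = j.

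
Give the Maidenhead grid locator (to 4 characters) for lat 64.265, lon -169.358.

AP54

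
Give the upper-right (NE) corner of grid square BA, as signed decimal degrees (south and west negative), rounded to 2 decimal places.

Field B=1, A=0: +1·20° lon, +0·10° lat → SW at lon -160°, lat -90°.
Cell spans 20° lon × 10° lat. NE corner is SW corner plus one full cell.
latitude -80.00, longitude -140.00.

-80.00, -140.00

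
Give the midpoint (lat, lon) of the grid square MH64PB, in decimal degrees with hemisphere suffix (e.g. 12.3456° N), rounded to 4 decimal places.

15.9375° S, 73.2917° E

Field M=12, H=7: +12·20° lon, +7·10° lat → SW at lon 60°, lat -20°.
Square 6, 4: +6·2° lon, +4·1° lat → SW at lon 72°, lat -16°.
Subsquare p=15, b=1: +15·0.0833333° lon, +1·0.0416667° lat → SW at lon 73.25°, lat -15.9583°.
Cell spans 0.0833333° lon × 0.0416667° lat. Centre is SW corner plus half of each.
latitude 15.9375° S, longitude 73.2917° E.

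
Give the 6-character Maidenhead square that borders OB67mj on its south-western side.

Longitude subsquare m = 12; −1 → 11 = l.
Latitude subsquare j = 9; −1 → 8 = i.

OB67li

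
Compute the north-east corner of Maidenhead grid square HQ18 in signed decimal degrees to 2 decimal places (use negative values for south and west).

79.00, -36.00

Field H=7, Q=16: +7·20° lon, +16·10° lat → SW at lon -40°, lat 70°.
Square 1, 8: +1·2° lon, +8·1° lat → SW at lon -38°, lat 78°.
Cell spans 2° lon × 1° lat. NE corner is SW corner plus one full cell.
latitude 79.00, longitude -36.00.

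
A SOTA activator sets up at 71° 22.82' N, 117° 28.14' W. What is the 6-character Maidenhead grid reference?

Add 180° to longitude and 90° to latitude: 62.5310, 161.3803.
Field (20°×10°, letters A–R): 62.5310/20 → 3 → D, 161.3803/10 → 16 → Q; chars DQ.
Square (2°×1°, digits 0–9): 2.5310/2 → 1, 1.3803/1 → 1; chars 11.
Subsquare (5′×2.5′, letters a–x): 0.5310/0.0833333 → 6 → g, 0.3803/0.0416667 → 9 → j; chars gj.

DQ11gj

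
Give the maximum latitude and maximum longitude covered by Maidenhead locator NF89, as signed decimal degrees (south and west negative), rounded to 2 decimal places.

-30.00, 98.00

Field N=13, F=5: +13·20° lon, +5·10° lat → SW at lon 80°, lat -40°.
Square 8, 9: +8·2° lon, +9·1° lat → SW at lon 96°, lat -31°.
Cell spans 2° lon × 1° lat. NE corner is SW corner plus one full cell.
latitude -30.00, longitude 98.00.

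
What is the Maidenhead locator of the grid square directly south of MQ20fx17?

MQ20fx16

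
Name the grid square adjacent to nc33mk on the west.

Longitude subsquare m = 12; −1 → 11 = l.
The latitude characters are unchanged.

NC33lk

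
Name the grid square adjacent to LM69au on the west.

LM59xu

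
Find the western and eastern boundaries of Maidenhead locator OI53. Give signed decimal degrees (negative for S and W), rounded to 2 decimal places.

110.00, 112.00

Field O=14, I=8: +14·20° lon, +8·10° lat → SW at lon 100°, lat -10°.
Square 5, 3: +5·2° lon, +3·1° lat → SW at lon 110°, lat -7°.
Cell spans 2° lon × 1° lat.
west 110.00, east 112.00.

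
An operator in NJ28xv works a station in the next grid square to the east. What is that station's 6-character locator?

NJ38av

Longitude subsquare x = 23; +1 → 24, wraps to 0 = a, carry into square.
Longitude square 2; +1 → 3.
The latitude characters are unchanged.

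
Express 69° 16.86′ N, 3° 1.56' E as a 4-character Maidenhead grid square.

JP19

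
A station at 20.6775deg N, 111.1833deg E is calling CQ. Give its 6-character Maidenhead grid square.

OL50oq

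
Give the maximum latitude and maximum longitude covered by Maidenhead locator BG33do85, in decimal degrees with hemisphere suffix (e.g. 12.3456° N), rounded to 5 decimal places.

Field B=1, G=6: +1·20° lon, +6·10° lat → SW at lon -160°, lat -30°.
Square 3, 3: +3·2° lon, +3·1° lat → SW at lon -154°, lat -27°.
Subsquare d=3, o=14: +3·0.0833333° lon, +14·0.0416667° lat → SW at lon -153.75°, lat -26.4167°.
Extended square 8, 5: +8·0.00833333° lon, +5·0.00416667° lat → SW at lon -153.683°, lat -26.3958°.
Cell spans 0.00833333° lon × 0.00416667° lat. NE corner is SW corner plus one full cell.
latitude 26.39167° S, longitude 153.67500° W.

26.39167° S, 153.67500° W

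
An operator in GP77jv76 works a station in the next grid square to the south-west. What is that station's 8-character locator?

GP77jv65

Longitude extended square 7; −1 → 6.
Latitude extended square 6; −1 → 5.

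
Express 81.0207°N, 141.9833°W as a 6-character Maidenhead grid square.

Add 180° to longitude and 90° to latitude: 38.0167, 171.0207.
Field: lon ⌊38.0167/20⌋ = 1 → B; lat ⌊171.0207/10⌋ = 17 → R.
Square: lon ⌊18.0167/2⌋ = 9; lat ⌊1.0207/1⌋ = 1.
Subsquare: lon ⌊0.0167/0.0833333⌋ = 0 → a; lat ⌊0.0207/0.0416667⌋ = 0 → a.

BR91aa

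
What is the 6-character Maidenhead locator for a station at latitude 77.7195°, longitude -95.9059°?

Shift to the Maidenhead origin (180°W, 90°S): lon 84.0941, lat 167.7195.
Field: lon ⌊84.0941/20⌋ = 4 → E; lat ⌊167.7195/10⌋ = 16 → Q.
Square: lon ⌊4.0941/2⌋ = 2; lat ⌊7.7195/1⌋ = 7.
Subsquare: lon ⌊0.0941/0.0833333⌋ = 1 → b; lat ⌊0.7195/0.0416667⌋ = 17 → r.

EQ27br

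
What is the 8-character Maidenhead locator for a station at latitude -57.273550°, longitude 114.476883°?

OD72fr74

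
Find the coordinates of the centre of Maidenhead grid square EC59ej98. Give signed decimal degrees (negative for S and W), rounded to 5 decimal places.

Field E=4, C=2: +4·20° lon, +2·10° lat → SW at lon -100°, lat -70°.
Square 5, 9: +5·2° lon, +9·1° lat → SW at lon -90°, lat -61°.
Subsquare e=4, j=9: +4·0.0833333° lon, +9·0.0416667° lat → SW at lon -89.6667°, lat -60.625°.
Extended square 9, 8: +9·0.00833333° lon, +8·0.00416667° lat → SW at lon -89.5917°, lat -60.5917°.
Cell spans 0.00833333° lon × 0.00416667° lat. Centre is SW corner plus half of each.
latitude -60.58958, longitude -89.58750.

-60.58958, -89.58750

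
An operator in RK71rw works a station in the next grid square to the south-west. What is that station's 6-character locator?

RK71qv

Longitude subsquare r = 17; −1 → 16 = q.
Latitude subsquare w = 22; −1 → 21 = v.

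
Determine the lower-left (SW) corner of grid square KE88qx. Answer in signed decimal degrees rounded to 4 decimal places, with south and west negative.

Field K=10, E=4: +10·20° lon, +4·10° lat → SW at lon 20°, lat -50°.
Square 8, 8: +8·2° lon, +8·1° lat → SW at lon 36°, lat -42°.
Subsquare q=16, x=23: +16·0.0833333° lon, +23·0.0416667° lat → SW at lon 37.3333°, lat -41.0417°.
latitude -41.0417, longitude 37.3333.

-41.0417, 37.3333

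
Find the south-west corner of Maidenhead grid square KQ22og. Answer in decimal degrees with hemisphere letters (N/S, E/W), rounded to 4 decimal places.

72.2500° N, 25.1667° E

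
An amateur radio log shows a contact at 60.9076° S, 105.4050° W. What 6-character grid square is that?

DC79hc

Shift to the Maidenhead origin (180°W, 90°S): lon 74.5950, lat 29.0924.
Field (20°×10°, letters A–R): 74.5950/20 → 3 → D, 29.0924/10 → 2 → C; chars DC.
Square (2°×1°, digits 0–9): 14.5950/2 → 7, 9.0924/1 → 9; chars 79.
Subsquare (5′×2.5′, letters a–x): 0.5950/0.0833333 → 7 → h, 0.0924/0.0416667 → 2 → c; chars hc.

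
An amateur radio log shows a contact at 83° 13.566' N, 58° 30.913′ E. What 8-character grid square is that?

LR93gf14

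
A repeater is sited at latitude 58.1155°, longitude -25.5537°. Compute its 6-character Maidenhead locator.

HO78fc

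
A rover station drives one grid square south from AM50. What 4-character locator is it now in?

Latitude square 0; −1 → -1, wraps to 9, carry into field.
Latitude field M = 12; −1 → 11 = L.
The longitude characters are unchanged.

AL59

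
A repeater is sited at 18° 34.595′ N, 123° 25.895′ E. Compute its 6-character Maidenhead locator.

Offset from 180°W / 90°S: lon 303.4316°, lat 108.5766°.
Field: 303.4316/20 → 15 → P, 108.5766/10 → 10 → K; chars PK.
Square: 3.4316/2 → 1, 8.5766/1 → 8; chars 18.
Subsquare: 1.4316/0.0833333 → 17 → r, 0.5766/0.0416667 → 13 → n; chars rn.

PK18rn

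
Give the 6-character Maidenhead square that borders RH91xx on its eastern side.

AH01ax

Longitude subsquare x = 23; +1 → 24, wraps to 0 = a, carry into square.
Longitude square 9; +1 → 10, wraps to 0, carry into field.
Longitude field R = 17; +1 → 18, wraps to 0 = A, wrapping around the antimeridian.
The latitude characters are unchanged.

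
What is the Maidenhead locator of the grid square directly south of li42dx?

Latitude subsquare x = 23; −1 → 22 = w.
The longitude characters are unchanged.

LI42dw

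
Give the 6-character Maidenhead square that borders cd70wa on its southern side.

Latitude subsquare a = 0; −1 → -1, wraps to 23 = x, carry into square.
Latitude square 0; −1 → -1, wraps to 9, carry into field.
Latitude field D = 3; −1 → 2 = C.
The longitude characters are unchanged.

CC79wx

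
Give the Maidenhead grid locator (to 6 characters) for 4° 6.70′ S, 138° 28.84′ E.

PI95fv

Add 180° to longitude and 90° to latitude: 318.4807, 85.8883.
Field: 318.4807/20 → 15 → P, 85.8883/10 → 8 → I; chars PI.
Square: 18.4807/2 → 9, 5.8883/1 → 5; chars 95.
Subsquare: 0.4807/0.0833333 → 5 → f, 0.8883/0.0416667 → 21 → v; chars fv.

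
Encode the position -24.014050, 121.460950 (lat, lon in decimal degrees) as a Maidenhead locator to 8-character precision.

PG05rx56

Shift to the Maidenhead origin (180°W, 90°S): lon 301.46095, lat 65.98595.
Field: 301.46095/20 → 15 → P, 65.98595/10 → 6 → G; chars PG.
Square: 1.46095/2 → 0, 5.98595/1 → 5; chars 05.
Subsquare: 1.46095/0.0833333 → 17 → r, 0.98595/0.0416667 → 23 → x; chars rx.
Extended square: 0.04428/0.00833333 → 5, 0.02762/0.00416667 → 6; chars 56.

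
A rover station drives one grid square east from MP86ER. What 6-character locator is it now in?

Longitude subsquare e = 4; +1 → 5 = f.
The latitude characters are unchanged.

MP86fr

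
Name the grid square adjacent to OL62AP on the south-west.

Longitude subsquare a = 0; −1 → -1, wraps to 23 = x, carry into square.
Longitude square 6; −1 → 5.
Latitude subsquare p = 15; −1 → 14 = o.

OL52xo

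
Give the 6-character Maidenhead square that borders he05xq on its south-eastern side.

HE15ap

Longitude subsquare x = 23; +1 → 24, wraps to 0 = a, carry into square.
Longitude square 0; +1 → 1.
Latitude subsquare q = 16; −1 → 15 = p.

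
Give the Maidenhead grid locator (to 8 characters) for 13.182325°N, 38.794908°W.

Shift to the Maidenhead origin (180°W, 90°S): lon 141.20509, lat 103.18233.
Field: 141.20509/20 → 7 → H, 103.18233/10 → 10 → K; chars HK.
Square: 1.20509/2 → 0, 3.18233/1 → 3; chars 03.
Subsquare: 1.20509/0.0833333 → 14 → o, 0.18233/0.0416667 → 4 → e; chars oe.
Extended square: 0.03843/0.00833333 → 4, 0.01566/0.00416667 → 3; chars 43.

HK03oe43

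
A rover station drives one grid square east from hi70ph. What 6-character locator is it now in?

Longitude subsquare p = 15; +1 → 16 = q.
The latitude characters are unchanged.

HI70qh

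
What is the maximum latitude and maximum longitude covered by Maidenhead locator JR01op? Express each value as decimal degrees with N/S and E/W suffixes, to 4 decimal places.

81.6667° N, 1.2500° E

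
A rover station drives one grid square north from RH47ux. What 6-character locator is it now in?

RH48ua

Latitude subsquare x = 23; +1 → 24, wraps to 0 = a, carry into square.
Latitude square 7; +1 → 8.
The longitude characters are unchanged.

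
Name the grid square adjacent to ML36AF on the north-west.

ML26xg

Longitude subsquare a = 0; −1 → -1, wraps to 23 = x, carry into square.
Longitude square 3; −1 → 2.
Latitude subsquare f = 5; +1 → 6 = g.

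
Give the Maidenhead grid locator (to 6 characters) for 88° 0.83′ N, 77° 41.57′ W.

FR18da

Add 180° to longitude and 90° to latitude: 102.3072, 178.0138.
Field (20°×10°, letters A–R): lon ⌊102.3072/20⌋ = 5 → F; lat ⌊178.0138/10⌋ = 17 → R.
Square (2°×1°, digits 0–9): lon ⌊2.3072/2⌋ = 1; lat ⌊8.0138/1⌋ = 8.
Subsquare (5′×2.5′, letters a–x): lon ⌊0.3072/0.0833333⌋ = 3 → d; lat ⌊0.0138/0.0416667⌋ = 0 → a.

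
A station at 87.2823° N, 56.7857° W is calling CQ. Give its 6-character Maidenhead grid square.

GR17og

Offset from 180°W / 90°S: lon 123.2143°, lat 177.2823°.
Field: 123.2143/20 → 6 → G, 177.2823/10 → 17 → R; chars GR.
Square: 3.2143/2 → 1, 7.2823/1 → 7; chars 17.
Subsquare: 1.2143/0.0833333 → 14 → o, 0.2823/0.0416667 → 6 → g; chars og.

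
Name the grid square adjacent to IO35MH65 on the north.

IO35mh66

Latitude extended square 5; +1 → 6.
The longitude characters are unchanged.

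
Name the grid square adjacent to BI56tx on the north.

BI57ta

Latitude subsquare x = 23; +1 → 24, wraps to 0 = a, carry into square.
Latitude square 6; +1 → 7.
The longitude characters are unchanged.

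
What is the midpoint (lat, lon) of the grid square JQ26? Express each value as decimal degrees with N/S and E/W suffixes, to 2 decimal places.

76.50° N, 5.00° E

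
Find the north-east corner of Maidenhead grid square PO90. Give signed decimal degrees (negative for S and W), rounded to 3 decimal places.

51.000, 140.000

Field P=15, O=14: +15·20° lon, +14·10° lat → SW at lon 120°, lat 50°.
Square 9, 0: +9·2° lon, +0·1° lat → SW at lon 138°, lat 50°.
Cell spans 2° lon × 1° lat. NE corner is SW corner plus one full cell.
latitude 51.000, longitude 140.000.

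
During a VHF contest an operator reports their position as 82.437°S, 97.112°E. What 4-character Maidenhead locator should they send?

Offset from 180°W / 90°S: lon 277.11°, lat 7.56°.
Field: lon ⌊277.11/20⌋ = 13 → N; lat ⌊7.56/10⌋ = 0 → A.
Square: lon ⌊17.11/2⌋ = 8; lat ⌊7.56/1⌋ = 7.

NA87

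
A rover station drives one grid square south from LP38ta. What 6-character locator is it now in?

LP37tx

Latitude subsquare a = 0; −1 → -1, wraps to 23 = x, carry into square.
Latitude square 8; −1 → 7.
The longitude characters are unchanged.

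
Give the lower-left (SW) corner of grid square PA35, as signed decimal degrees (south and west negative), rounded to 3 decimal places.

-85.000, 126.000

Field P=15, A=0: +15·20° lon, +0·10° lat → SW at lon 120°, lat -90°.
Square 3, 5: +3·2° lon, +5·1° lat → SW at lon 126°, lat -85°.
latitude -85.000, longitude 126.000.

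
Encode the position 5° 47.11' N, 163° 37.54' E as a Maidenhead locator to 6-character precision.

RJ15ts

Shift to the Maidenhead origin (180°W, 90°S): lon 343.6257, lat 95.7852.
Field: 343.6257/20 → 17 → R, 95.7852/10 → 9 → J; chars RJ.
Square: 3.6257/2 → 1, 5.7852/1 → 5; chars 15.
Subsquare: 1.6257/0.0833333 → 19 → t, 0.7852/0.0416667 → 18 → s; chars ts.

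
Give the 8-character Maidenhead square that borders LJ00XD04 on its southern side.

LJ00xd03

Latitude extended square 4; −1 → 3.
The longitude characters are unchanged.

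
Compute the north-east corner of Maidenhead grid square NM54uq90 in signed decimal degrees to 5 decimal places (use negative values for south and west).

Field N=13, M=12: +13·20° lon, +12·10° lat → SW at lon 80°, lat 30°.
Square 5, 4: +5·2° lon, +4·1° lat → SW at lon 90°, lat 34°.
Subsquare u=20, q=16: +20·0.0833333° lon, +16·0.0416667° lat → SW at lon 91.6667°, lat 34.6667°.
Extended square 9, 0: +9·0.00833333° lon, +0·0.00416667° lat → SW at lon 91.7417°, lat 34.6667°.
Cell spans 0.00833333° lon × 0.00416667° lat. NE corner is SW corner plus one full cell.
latitude 34.67083, longitude 91.75000.

34.67083, 91.75000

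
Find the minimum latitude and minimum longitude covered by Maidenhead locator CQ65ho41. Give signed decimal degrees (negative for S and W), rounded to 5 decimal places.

75.58750, -127.38333

Field C=2, Q=16: +2·20° lon, +16·10° lat → SW at lon -140°, lat 70°.
Square 6, 5: +6·2° lon, +5·1° lat → SW at lon -128°, lat 75°.
Subsquare h=7, o=14: +7·0.0833333° lon, +14·0.0416667° lat → SW at lon -127.417°, lat 75.5833°.
Extended square 4, 1: +4·0.00833333° lon, +1·0.00416667° lat → SW at lon -127.383°, lat 75.5875°.
latitude 75.58750, longitude -127.38333.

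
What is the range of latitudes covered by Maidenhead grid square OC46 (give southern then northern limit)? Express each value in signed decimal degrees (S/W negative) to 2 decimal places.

-64.00, -63.00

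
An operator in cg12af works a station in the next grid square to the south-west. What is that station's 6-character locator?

CG02xe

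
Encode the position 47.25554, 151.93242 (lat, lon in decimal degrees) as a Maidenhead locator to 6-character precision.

QN57xg

Shift to the Maidenhead origin (180°W, 90°S): lon 331.9324, lat 137.2555.
Field: 331.9324/20 → 16 → Q, 137.2555/10 → 13 → N; chars QN.
Square: 11.9324/2 → 5, 7.2555/1 → 7; chars 57.
Subsquare: 1.9324/0.0833333 → 23 → x, 0.2555/0.0416667 → 6 → g; chars xg.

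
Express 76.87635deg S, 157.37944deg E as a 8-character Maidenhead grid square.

Add 180° to longitude and 90° to latitude: 337.37944, 13.12365.
Field (20°×10°, letters A–R): lon ⌊337.37944/20⌋ = 16 → Q; lat ⌊13.12365/10⌋ = 1 → B.
Square (2°×1°, digits 0–9): lon ⌊17.37944/2⌋ = 8; lat ⌊3.12365/1⌋ = 3.
Subsquare (5′×2.5′, letters a–x): lon ⌊1.37944/0.0833333⌋ = 16 → q; lat ⌊0.12365/0.0416667⌋ = 2 → c.
Extended square (30″×15″, digits 0–9): lon ⌊0.04611/0.00833333⌋ = 5; lat ⌊0.04032/0.00416667⌋ = 9.

QB83qc59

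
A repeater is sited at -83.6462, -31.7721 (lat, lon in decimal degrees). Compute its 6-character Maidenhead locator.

HA46ci

Add 180° to longitude and 90° to latitude: 148.2279, 6.3538.
Field: lon ⌊148.2279/20⌋ = 7 → H; lat ⌊6.3538/10⌋ = 0 → A.
Square: lon ⌊8.2279/2⌋ = 4; lat ⌊6.3538/1⌋ = 6.
Subsquare: lon ⌊0.2279/0.0833333⌋ = 2 → c; lat ⌊0.3538/0.0416667⌋ = 8 → i.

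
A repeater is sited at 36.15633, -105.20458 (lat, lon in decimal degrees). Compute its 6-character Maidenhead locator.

Offset from 180°W / 90°S: lon 74.7954°, lat 126.1563°.
Field: lon ⌊74.7954/20⌋ = 3 → D; lat ⌊126.1563/10⌋ = 12 → M.
Square: lon ⌊14.7954/2⌋ = 7; lat ⌊6.1563/1⌋ = 6.
Subsquare: lon ⌊0.7954/0.0833333⌋ = 9 → j; lat ⌊0.1563/0.0416667⌋ = 3 → d.

DM76jd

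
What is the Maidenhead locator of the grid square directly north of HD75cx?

Latitude subsquare x = 23; +1 → 24, wraps to 0 = a, carry into square.
Latitude square 5; +1 → 6.
The longitude characters are unchanged.

HD76ca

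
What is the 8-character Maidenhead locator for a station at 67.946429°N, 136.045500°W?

CP17xw47

Shift to the Maidenhead origin (180°W, 90°S): lon 43.95450, lat 157.94643.
Field: 43.95450/20 → 2 → C, 157.94643/10 → 15 → P; chars CP.
Square: 3.95450/2 → 1, 7.94643/1 → 7; chars 17.
Subsquare: 1.95450/0.0833333 → 23 → x, 0.94643/0.0416667 → 22 → w; chars xw.
Extended square: 0.03783/0.00833333 → 4, 0.02976/0.00416667 → 7; chars 47.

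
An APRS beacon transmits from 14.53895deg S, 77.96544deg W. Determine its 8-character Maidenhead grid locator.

Add 180° to longitude and 90° to latitude: 102.03456, 75.46105.
Field: lon ⌊102.03456/20⌋ = 5 → F; lat ⌊75.46105/10⌋ = 7 → H.
Square: lon ⌊2.03456/2⌋ = 1; lat ⌊5.46105/1⌋ = 5.
Subsquare: lon ⌊0.03456/0.0833333⌋ = 0 → a; lat ⌊0.46105/0.0416667⌋ = 11 → l.
Extended square: lon ⌊0.03456/0.00833333⌋ = 4; lat ⌊0.00272/0.00416667⌋ = 0.

FH15al40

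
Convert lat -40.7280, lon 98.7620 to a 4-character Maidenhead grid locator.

Shift to the Maidenhead origin (180°W, 90°S): lon 278.76, lat 49.27.
Field: 278.76/20 → 13 → N, 49.27/10 → 4 → E; chars NE.
Square: 18.76/2 → 9, 9.27/1 → 9; chars 99.

NE99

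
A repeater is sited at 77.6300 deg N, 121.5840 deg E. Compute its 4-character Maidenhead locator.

PQ07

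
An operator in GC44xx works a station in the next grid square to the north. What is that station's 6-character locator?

GC45xa

Latitude subsquare x = 23; +1 → 24, wraps to 0 = a, carry into square.
Latitude square 4; +1 → 5.
The longitude characters are unchanged.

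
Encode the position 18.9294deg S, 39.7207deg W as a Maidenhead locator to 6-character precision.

Shift to the Maidenhead origin (180°W, 90°S): lon 140.2793, lat 71.0706.
Field: lon ⌊140.2793/20⌋ = 7 → H; lat ⌊71.0706/10⌋ = 7 → H.
Square: lon ⌊0.2793/2⌋ = 0; lat ⌊1.0706/1⌋ = 1.
Subsquare: lon ⌊0.2793/0.0833333⌋ = 3 → d; lat ⌊0.0706/0.0416667⌋ = 1 → b.

HH01db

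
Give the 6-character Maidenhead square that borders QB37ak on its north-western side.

QB27xl

Longitude subsquare a = 0; −1 → -1, wraps to 23 = x, carry into square.
Longitude square 3; −1 → 2.
Latitude subsquare k = 10; +1 → 11 = l.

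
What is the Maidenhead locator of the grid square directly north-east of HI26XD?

Longitude subsquare x = 23; +1 → 24, wraps to 0 = a, carry into square.
Longitude square 2; +1 → 3.
Latitude subsquare d = 3; +1 → 4 = e.

HI36ae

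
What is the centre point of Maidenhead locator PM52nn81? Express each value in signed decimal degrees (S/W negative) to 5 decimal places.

32.54792, 131.15417

Field P=15, M=12: +15·20° lon, +12·10° lat → SW at lon 120°, lat 30°.
Square 5, 2: +5·2° lon, +2·1° lat → SW at lon 130°, lat 32°.
Subsquare n=13, n=13: +13·0.0833333° lon, +13·0.0416667° lat → SW at lon 131.083°, lat 32.5417°.
Extended square 8, 1: +8·0.00833333° lon, +1·0.00416667° lat → SW at lon 131.15°, lat 32.5458°.
Cell spans 0.00833333° lon × 0.00416667° lat. Centre is SW corner plus half of each.
latitude 32.54792, longitude 131.15417.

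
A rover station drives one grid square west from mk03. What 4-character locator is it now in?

Longitude square 0; −1 → -1, wraps to 9, carry into field.
Longitude field M = 12; −1 → 11 = L.
The latitude characters are unchanged.

LK93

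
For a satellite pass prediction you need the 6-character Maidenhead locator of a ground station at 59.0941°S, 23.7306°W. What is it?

HD80dv

Shift to the Maidenhead origin (180°W, 90°S): lon 156.2694, lat 30.9059.
Field: lon ⌊156.2694/20⌋ = 7 → H; lat ⌊30.9059/10⌋ = 3 → D.
Square: lon ⌊16.2694/2⌋ = 8; lat ⌊0.9059/1⌋ = 0.
Subsquare: lon ⌊0.2694/0.0833333⌋ = 3 → d; lat ⌊0.9059/0.0416667⌋ = 21 → v.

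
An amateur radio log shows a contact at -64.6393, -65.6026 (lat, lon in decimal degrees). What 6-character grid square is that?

FC75ei

Offset from 180°W / 90°S: lon 114.3974°, lat 25.3607°.
Field (20°×10°, letters A–R): lon ⌊114.3974/20⌋ = 5 → F; lat ⌊25.3607/10⌋ = 2 → C.
Square (2°×1°, digits 0–9): lon ⌊14.3974/2⌋ = 7; lat ⌊5.3607/1⌋ = 5.
Subsquare (5′×2.5′, letters a–x): lon ⌊0.3974/0.0833333⌋ = 4 → e; lat ⌊0.3607/0.0416667⌋ = 8 → i.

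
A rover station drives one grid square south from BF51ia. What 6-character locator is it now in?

Latitude subsquare a = 0; −1 → -1, wraps to 23 = x, carry into square.
Latitude square 1; −1 → 0.
The longitude characters are unchanged.

BF50ix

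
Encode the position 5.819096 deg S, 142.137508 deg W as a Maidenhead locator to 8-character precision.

BI84we33

Offset from 180°W / 90°S: lon 37.86249°, lat 84.18090°.
Field (20°×10°, letters A–R): lon ⌊37.86249/20⌋ = 1 → B; lat ⌊84.18090/10⌋ = 8 → I.
Square (2°×1°, digits 0–9): lon ⌊17.86249/2⌋ = 8; lat ⌊4.18090/1⌋ = 4.
Subsquare (5′×2.5′, letters a–x): lon ⌊1.86249/0.0833333⌋ = 22 → w; lat ⌊0.18090/0.0416667⌋ = 4 → e.
Extended square (30″×15″, digits 0–9): lon ⌊0.02916/0.00833333⌋ = 3; lat ⌊0.01424/0.00416667⌋ = 3.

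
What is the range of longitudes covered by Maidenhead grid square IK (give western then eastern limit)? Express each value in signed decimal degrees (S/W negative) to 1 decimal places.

Field I=8, K=10: +8·20° lon, +10·10° lat → SW at lon -20°, lat 10°.
Cell spans 20° lon × 10° lat.
west -20.0, east 0.0.

-20.0, 0.0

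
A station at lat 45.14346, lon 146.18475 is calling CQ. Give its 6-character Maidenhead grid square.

Shift to the Maidenhead origin (180°W, 90°S): lon 326.1848, lat 135.1435.
Field: lon ⌊326.1848/20⌋ = 16 → Q; lat ⌊135.1435/10⌋ = 13 → N.
Square: lon ⌊6.1848/2⌋ = 3; lat ⌊5.1435/1⌋ = 5.
Subsquare: lon ⌊0.1848/0.0833333⌋ = 2 → c; lat ⌊0.1435/0.0416667⌋ = 3 → d.

QN35cd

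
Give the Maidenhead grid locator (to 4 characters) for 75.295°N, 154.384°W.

BQ25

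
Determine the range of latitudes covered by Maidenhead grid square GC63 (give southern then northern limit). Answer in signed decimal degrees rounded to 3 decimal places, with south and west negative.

Field G=6, C=2: +6·20° lon, +2·10° lat → SW at lon -60°, lat -70°.
Square 6, 3: +6·2° lon, +3·1° lat → SW at lon -48°, lat -67°.
Cell spans 2° lon × 1° lat.
south -67.000, north -66.000.

-67.000, -66.000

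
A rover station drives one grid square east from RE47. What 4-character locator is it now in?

RE57

Longitude square 4; +1 → 5.
The latitude characters are unchanged.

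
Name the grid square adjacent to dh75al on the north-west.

DH65xm

Longitude subsquare a = 0; −1 → -1, wraps to 23 = x, carry into square.
Longitude square 7; −1 → 6.
Latitude subsquare l = 11; +1 → 12 = m.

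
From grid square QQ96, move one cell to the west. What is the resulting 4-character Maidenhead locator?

QQ86

Longitude square 9; −1 → 8.
The latitude characters are unchanged.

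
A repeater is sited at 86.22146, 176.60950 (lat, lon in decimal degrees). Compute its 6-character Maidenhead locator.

RR86hf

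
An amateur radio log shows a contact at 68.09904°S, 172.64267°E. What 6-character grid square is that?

RC61hv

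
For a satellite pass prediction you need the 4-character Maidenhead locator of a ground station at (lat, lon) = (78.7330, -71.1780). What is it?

FQ48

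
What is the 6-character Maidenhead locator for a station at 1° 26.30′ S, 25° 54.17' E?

Add 180° to longitude and 90° to latitude: 205.9028, 88.5617.
Field: lon ⌊205.9028/20⌋ = 10 → K; lat ⌊88.5617/10⌋ = 8 → I.
Square: lon ⌊5.9028/2⌋ = 2; lat ⌊8.5617/1⌋ = 8.
Subsquare: lon ⌊1.9028/0.0833333⌋ = 22 → w; lat ⌊0.5617/0.0416667⌋ = 13 → n.

KI28wn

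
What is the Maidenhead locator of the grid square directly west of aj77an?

AJ67xn

Longitude subsquare a = 0; −1 → -1, wraps to 23 = x, carry into square.
Longitude square 7; −1 → 6.
The latitude characters are unchanged.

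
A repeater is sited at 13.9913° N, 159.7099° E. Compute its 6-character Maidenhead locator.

QK93ux

Add 180° to longitude and 90° to latitude: 339.7099, 103.9913.
Field (20°×10°, letters A–R): lon ⌊339.7099/20⌋ = 16 → Q; lat ⌊103.9913/10⌋ = 10 → K.
Square (2°×1°, digits 0–9): lon ⌊19.7099/2⌋ = 9; lat ⌊3.9913/1⌋ = 3.
Subsquare (5′×2.5′, letters a–x): lon ⌊1.7099/0.0833333⌋ = 20 → u; lat ⌊0.9913/0.0416667⌋ = 23 → x.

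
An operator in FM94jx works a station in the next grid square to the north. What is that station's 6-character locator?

Latitude subsquare x = 23; +1 → 24, wraps to 0 = a, carry into square.
Latitude square 4; +1 → 5.
The longitude characters are unchanged.

FM95ja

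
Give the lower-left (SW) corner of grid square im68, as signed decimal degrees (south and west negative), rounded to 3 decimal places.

38.000, -8.000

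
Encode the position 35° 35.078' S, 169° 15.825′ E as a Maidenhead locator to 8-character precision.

RF44pj19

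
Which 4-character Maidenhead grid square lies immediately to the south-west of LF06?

Longitude square 0; −1 → -1, wraps to 9, carry into field.
Longitude field L = 11; −1 → 10 = K.
Latitude square 6; −1 → 5.

KF95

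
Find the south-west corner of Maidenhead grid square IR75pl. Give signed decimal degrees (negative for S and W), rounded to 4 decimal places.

85.4583, -4.7500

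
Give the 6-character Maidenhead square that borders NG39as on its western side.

NG29xs

Longitude subsquare a = 0; −1 → -1, wraps to 23 = x, carry into square.
Longitude square 3; −1 → 2.
The latitude characters are unchanged.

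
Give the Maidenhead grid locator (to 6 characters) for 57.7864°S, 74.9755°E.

MD72lf

Shift to the Maidenhead origin (180°W, 90°S): lon 254.9755, lat 32.2136.
Field (20°×10°, letters A–R): lon ⌊254.9755/20⌋ = 12 → M; lat ⌊32.2136/10⌋ = 3 → D.
Square (2°×1°, digits 0–9): lon ⌊14.9755/2⌋ = 7; lat ⌊2.2136/1⌋ = 2.
Subsquare (5′×2.5′, letters a–x): lon ⌊0.9755/0.0833333⌋ = 11 → l; lat ⌊0.2136/0.0416667⌋ = 5 → f.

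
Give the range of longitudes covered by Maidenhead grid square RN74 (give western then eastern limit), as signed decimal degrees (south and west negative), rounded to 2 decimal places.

174.00, 176.00

Field R=17, N=13: +17·20° lon, +13·10° lat → SW at lon 160°, lat 40°.
Square 7, 4: +7·2° lon, +4·1° lat → SW at lon 174°, lat 44°.
Cell spans 2° lon × 1° lat.
west 174.00, east 176.00.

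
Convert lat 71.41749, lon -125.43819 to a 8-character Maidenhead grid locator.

CQ71gk70

Shift to the Maidenhead origin (180°W, 90°S): lon 54.56181, lat 161.41749.
Field (20°×10°, letters A–R): lon ⌊54.56181/20⌋ = 2 → C; lat ⌊161.41749/10⌋ = 16 → Q.
Square (2°×1°, digits 0–9): lon ⌊14.56181/2⌋ = 7; lat ⌊1.41749/1⌋ = 1.
Subsquare (5′×2.5′, letters a–x): lon ⌊0.56181/0.0833333⌋ = 6 → g; lat ⌊0.41749/0.0416667⌋ = 10 → k.
Extended square (30″×15″, digits 0–9): lon ⌊0.06181/0.00833333⌋ = 7; lat ⌊0.00082/0.00416667⌋ = 0.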